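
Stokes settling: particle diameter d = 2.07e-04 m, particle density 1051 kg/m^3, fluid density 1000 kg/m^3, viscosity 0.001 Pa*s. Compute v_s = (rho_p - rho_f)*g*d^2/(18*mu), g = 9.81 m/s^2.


Density difference: rho_p - rho_f = 1051 - 1000 = 51 kg/m^3
d^2 = (2.07e-04)^2 = 4.2849e-08 m^2
Numerator = (rho_p - rho_f) * g * d^2 = 51 * 9.81 * 4.2849e-08 = 2.1437783e-05
Denominator = 18 * mu = 18 * 0.001 = 0.018
v_s = 2.1437783e-05 / 0.018 = 0.00119099 m/s
Check: Re = rho_f * v_s * d / mu = 1000 * 0.00119099 * 2.07e-04 / 0.001 = 0.247 < 1, so Stokes' law applies.

0.00119099 m/s


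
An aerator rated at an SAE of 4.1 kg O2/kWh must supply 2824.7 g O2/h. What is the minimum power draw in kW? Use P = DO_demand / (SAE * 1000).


SAE in g O2/kWh = 4.1 * 1000 = 4100 g/kWh
P = DO_demand / SAE_g = 2824.7 / 4100 = 0.688951 kW

0.688951 kW


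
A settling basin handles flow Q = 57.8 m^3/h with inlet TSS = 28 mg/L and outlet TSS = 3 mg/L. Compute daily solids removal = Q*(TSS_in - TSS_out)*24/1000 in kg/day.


Concentration drop: TSS_in - TSS_out = 28 - 3 = 25 mg/L
Hourly solids removed = Q * dTSS = 57.8 m^3/h * 25 mg/L = 1445 g/h  (m^3/h * mg/L = g/h)
Daily solids removed = 1445 * 24 = 34680 g/day
Convert g to kg: 34680 / 1000 = 34.68 kg/day

34.68 kg/day


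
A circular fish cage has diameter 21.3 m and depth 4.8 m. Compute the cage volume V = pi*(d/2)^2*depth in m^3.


r = d/2 = 21.3/2 = 10.65 m
Base area = pi*r^2 = pi*10.65^2 = 356.32729 m^2
Volume = 356.32729 * 4.8 = 1710.37 m^3

1710.37 m^3


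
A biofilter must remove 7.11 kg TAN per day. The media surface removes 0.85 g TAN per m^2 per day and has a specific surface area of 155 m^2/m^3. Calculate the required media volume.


A = 7.11*1000 / 0.85 = 8364.7059 m^2
V = 8364.7059 / 155 = 53.9658

53.9658 m^3


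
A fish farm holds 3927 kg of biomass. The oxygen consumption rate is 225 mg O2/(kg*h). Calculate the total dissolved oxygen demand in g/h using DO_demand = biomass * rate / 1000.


Total O2 consumption (mg/h) = 3927 kg * 225 mg/(kg*h) = 883575 mg/h
Convert to g/h: 883575 / 1000 = 883.575 g/h

883.575 g/h


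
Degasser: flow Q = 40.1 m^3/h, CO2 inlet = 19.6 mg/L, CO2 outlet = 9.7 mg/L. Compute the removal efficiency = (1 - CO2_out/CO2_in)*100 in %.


CO2_out / CO2_in = 9.7 / 19.6 = 0.49489796
Fraction remaining = 0.49489796
efficiency = (1 - 0.49489796) * 100 = 50.5102 %

50.5102 %


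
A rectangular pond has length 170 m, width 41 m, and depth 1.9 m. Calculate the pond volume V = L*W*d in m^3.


Base area = L * W = 170 * 41 = 6970 m^2
Volume = area * depth = 6970 * 1.9 = 13243 m^3

13243 m^3


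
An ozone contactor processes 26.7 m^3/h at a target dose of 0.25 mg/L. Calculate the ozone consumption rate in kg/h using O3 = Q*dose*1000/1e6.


O3 demand (mg/h) = Q * dose * 1000 = 26.7 * 0.25 * 1000 = 6675 mg/h
Convert mg to kg: 6675 / 1e6 = 0.006675 kg/h

0.006675 kg/h


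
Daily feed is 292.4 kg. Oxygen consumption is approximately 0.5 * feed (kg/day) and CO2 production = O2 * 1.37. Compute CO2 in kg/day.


O2 = 292.4 * 0.5 = 146.2
CO2 = 146.2 * 1.37 = 200.294

200.294 kg/day


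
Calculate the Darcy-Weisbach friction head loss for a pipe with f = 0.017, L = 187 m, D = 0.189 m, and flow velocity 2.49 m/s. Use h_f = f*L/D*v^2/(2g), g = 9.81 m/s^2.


v^2 = 2.49^2 = 6.2001 m^2/s^2
L/D = 187/0.189 = 989.41799
h_f = f*(L/D)*v^2/(2g) = 0.017 * 989.41799 * 6.2001 / 19.62 = 5.31531 m

5.31531 m


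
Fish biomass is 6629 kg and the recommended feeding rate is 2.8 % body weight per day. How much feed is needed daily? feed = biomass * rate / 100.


Feeding rate fraction = 2.8% / 100 = 0.028
Daily feed = 6629 kg * 0.028 = 185.612 kg/day

185.612 kg/day


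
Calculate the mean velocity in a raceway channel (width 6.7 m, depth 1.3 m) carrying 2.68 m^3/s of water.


Cross-sectional area = W * d = 6.7 * 1.3 = 8.71 m^2
Velocity = Q / A = 2.68 / 8.71 = 0.307692 m/s

0.307692 m/s


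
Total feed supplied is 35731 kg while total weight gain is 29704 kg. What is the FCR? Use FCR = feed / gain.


FCR = feed consumed / weight gained
FCR = 35731 kg / 29704 kg = 1.2029

1.2029


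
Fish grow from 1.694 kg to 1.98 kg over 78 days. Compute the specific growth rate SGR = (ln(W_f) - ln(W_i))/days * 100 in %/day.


ln(W_f) = ln(1.98) = 0.68309684
ln(W_i) = ln(1.694) = 0.5270926
ln(W_f) - ln(W_i) = 0.68309684 - 0.5270926 = 0.15600424
SGR = 0.15600424 / 78 * 100 = 0.200005 %/day

0.200005 %/day


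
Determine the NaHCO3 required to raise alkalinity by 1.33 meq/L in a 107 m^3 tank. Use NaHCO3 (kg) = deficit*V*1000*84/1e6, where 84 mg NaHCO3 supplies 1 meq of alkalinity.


Tank volume in L = 107 m^3 * 1000 = 107000 L
Total meq required = 1.33 meq/L * 107000 L = 142310 meq
NaHCO3 mass = 142310 meq * 84 mg/meq / 1e6 = 11.954 kg

11.954 kg


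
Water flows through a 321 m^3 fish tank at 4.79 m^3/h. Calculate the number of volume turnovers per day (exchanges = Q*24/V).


Daily flow volume = 4.79 m^3/h * 24 h = 114.96 m^3/day
Exchanges = daily flow / tank volume = 114.96 / 321 = 0.358131 exchanges/day

0.358131 exchanges/day


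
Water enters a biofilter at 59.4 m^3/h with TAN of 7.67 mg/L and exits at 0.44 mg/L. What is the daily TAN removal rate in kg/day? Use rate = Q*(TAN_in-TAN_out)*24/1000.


Concentration drop: TAN_in - TAN_out = 7.67 - 0.44 = 7.23 mg/L
Hourly TAN removed = Q * dTAN = 59.4 m^3/h * 7.23 mg/L = 429.462 g/h  (m^3/h * mg/L = g/h)
Daily TAN removed = 429.462 * 24 = 10307.088 g/day
Convert to kg/day: 10307.088 / 1000 = 10.307088 kg/day

10.307088 kg/day


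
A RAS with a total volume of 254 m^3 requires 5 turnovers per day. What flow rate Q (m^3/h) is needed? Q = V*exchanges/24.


Daily recirculation volume = 254 m^3 * 5 = 1270 m^3/day
Flow rate Q = daily volume / 24 h = 1270 / 24 = 52.9167 m^3/h

52.9167 m^3/h


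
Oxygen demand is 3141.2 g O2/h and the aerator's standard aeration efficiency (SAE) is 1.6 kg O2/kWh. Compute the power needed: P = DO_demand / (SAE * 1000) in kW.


SAE in g O2/kWh = 1.6 * 1000 = 1600 g/kWh
P = DO_demand / SAE_g = 3141.2 / 1600 = 1.96325 kW

1.96325 kW


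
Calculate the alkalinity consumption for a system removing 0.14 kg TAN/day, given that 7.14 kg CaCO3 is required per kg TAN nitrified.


Alkalinity factor: 7.14 kg CaCO3 consumed per kg TAN nitrified
alk = 0.14 kg TAN * 7.14 = 0.9996 kg CaCO3/day

0.9996 kg CaCO3/day


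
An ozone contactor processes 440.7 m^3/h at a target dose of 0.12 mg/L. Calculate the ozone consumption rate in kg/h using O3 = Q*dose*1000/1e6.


O3 demand (mg/h) = Q * dose * 1000 = 440.7 * 0.12 * 1000 = 52884 mg/h
Convert mg to kg: 52884 / 1e6 = 0.052884 kg/h

0.052884 kg/h


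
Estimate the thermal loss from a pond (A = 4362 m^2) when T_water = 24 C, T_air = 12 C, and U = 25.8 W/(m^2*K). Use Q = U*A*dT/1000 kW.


Temperature difference dT = 24 - 12 = 12 K
Heat loss (W) = U * A * dT = 25.8 * 4362 * 12 = 1350475.2 W
Convert to kW: 1350475.2 / 1000 = 1350.4752 kW

1350.4752 kW


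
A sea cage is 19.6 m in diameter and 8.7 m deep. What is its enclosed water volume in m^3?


r = d/2 = 19.6/2 = 9.8 m
Base area = pi*r^2 = pi*9.8^2 = 301.71856 m^2
Volume = 301.71856 * 8.7 = 2624.95 m^3

2624.95 m^3


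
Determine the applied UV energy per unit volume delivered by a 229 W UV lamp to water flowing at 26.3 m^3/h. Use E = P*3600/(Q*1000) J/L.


Energy delivered per hour = 229 W * 3600 s = 824400 J/h
Volume treated per hour = 26.3 m^3/h * 1000 = 26300 L/h
dose = 824400 / 26300 = 31.346 J/L

31.346 J/L


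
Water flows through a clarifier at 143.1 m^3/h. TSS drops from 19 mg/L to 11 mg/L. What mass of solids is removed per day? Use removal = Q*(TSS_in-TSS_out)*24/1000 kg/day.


Concentration drop: TSS_in - TSS_out = 19 - 11 = 8 mg/L
Hourly solids removed = Q * dTSS = 143.1 m^3/h * 8 mg/L = 1144.8 g/h  (m^3/h * mg/L = g/h)
Daily solids removed = 1144.8 * 24 = 27475.2 g/day
Convert g to kg: 27475.2 / 1000 = 27.4752 kg/day

27.4752 kg/day


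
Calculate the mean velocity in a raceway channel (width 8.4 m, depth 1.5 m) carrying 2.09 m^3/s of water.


Cross-sectional area = W * d = 8.4 * 1.5 = 12.6 m^2
Velocity = Q / A = 2.09 / 12.6 = 0.165873 m/s

0.165873 m/s


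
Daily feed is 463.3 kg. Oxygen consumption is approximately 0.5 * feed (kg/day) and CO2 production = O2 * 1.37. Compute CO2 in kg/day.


O2 = 463.3 * 0.5 = 231.65
CO2 = 231.65 * 1.37 = 317.3605

317.3605 kg/day


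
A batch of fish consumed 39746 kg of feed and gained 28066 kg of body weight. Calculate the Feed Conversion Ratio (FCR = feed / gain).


FCR = feed consumed / weight gained
FCR = 39746 kg / 28066 kg = 1.41616

1.41616


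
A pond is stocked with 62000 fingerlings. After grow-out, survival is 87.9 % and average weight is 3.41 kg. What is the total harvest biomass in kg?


Survivors = 62000 * 87.9/100 = 54498 fish
Harvest biomass = survivors * W_f = 54498 * 3.41 = 185838.18 kg

185838.18 kg


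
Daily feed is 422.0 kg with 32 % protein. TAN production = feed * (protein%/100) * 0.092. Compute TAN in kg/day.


Protein in feed = 422.0 * 32/100 = 135.04 kg/day
TAN = protein * 0.092 = 135.04 * 0.092 = 12.42368 kg/day

12.42368 kg/day


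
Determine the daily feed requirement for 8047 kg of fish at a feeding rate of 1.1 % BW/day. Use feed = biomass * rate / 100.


Feeding rate fraction = 1.1% / 100 = 0.011
Daily feed = 8047 kg * 0.011 = 88.517 kg/day

88.517 kg/day


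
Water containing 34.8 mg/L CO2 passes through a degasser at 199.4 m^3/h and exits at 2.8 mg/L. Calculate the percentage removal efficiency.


CO2_out / CO2_in = 2.8 / 34.8 = 0.08045977
Fraction remaining = 0.08045977
efficiency = (1 - 0.08045977) * 100 = 91.954 %

91.954 %


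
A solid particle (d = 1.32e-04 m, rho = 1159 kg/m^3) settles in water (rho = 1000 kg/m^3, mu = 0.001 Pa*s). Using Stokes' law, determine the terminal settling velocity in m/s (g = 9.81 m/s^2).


Density difference: rho_p - rho_f = 1159 - 1000 = 159 kg/m^3
d^2 = (1.32e-04)^2 = 1.7424e-08 m^2
Numerator = (rho_p - rho_f) * g * d^2 = 159 * 9.81 * 1.7424e-08 = 2.7177781e-05
Denominator = 18 * mu = 18 * 0.001 = 0.018
v_s = 2.7177781e-05 / 0.018 = 0.00150988 m/s
Check: Re = rho_f * v_s * d / mu = 1000 * 0.00150988 * 1.32e-04 / 0.001 = 0.199 < 1, so Stokes' law applies.

0.00150988 m/s


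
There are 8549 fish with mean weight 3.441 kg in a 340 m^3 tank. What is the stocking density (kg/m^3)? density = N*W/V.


Total biomass = 8549 fish * 3.441 kg = 29417.109 kg
Density = total biomass / volume = 29417.109 / 340 = 86.5209 kg/m^3

86.5209 kg/m^3


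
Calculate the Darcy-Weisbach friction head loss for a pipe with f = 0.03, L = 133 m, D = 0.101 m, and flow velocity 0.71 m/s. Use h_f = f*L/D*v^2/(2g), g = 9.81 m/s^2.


v^2 = 0.71^2 = 0.5041 m^2/s^2
L/D = 133/0.101 = 1316.8317
h_f = f*(L/D)*v^2/(2g) = 0.03 * 1316.8317 * 0.5041 / 19.62 = 1.01501 m

1.01501 m


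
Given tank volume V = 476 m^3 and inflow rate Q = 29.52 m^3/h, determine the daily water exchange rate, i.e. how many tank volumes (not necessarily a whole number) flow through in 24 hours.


Daily flow volume = 29.52 m^3/h * 24 h = 708.48 m^3/day
Exchanges = daily flow / tank volume = 708.48 / 476 = 1.4884 exchanges/day

1.4884 exchanges/day


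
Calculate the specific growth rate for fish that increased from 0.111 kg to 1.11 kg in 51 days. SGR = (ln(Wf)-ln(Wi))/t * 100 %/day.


ln(W_f) = ln(1.11) = 0.10436002
ln(W_i) = ln(0.111) = -2.1982251
ln(W_f) - ln(W_i) = 0.10436002 - -2.1982251 = 2.3025851
SGR = 2.3025851 / 51 * 100 = 4.51487 %/day

4.51487 %/day


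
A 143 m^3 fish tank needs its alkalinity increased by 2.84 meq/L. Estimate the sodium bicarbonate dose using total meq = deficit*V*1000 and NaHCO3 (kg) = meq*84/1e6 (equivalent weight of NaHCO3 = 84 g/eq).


Tank volume in L = 143 m^3 * 1000 = 143000 L
Total meq required = 2.84 meq/L * 143000 L = 406120 meq
NaHCO3 mass = 406120 meq * 84 mg/meq / 1e6 = 34.1141 kg

34.1141 kg


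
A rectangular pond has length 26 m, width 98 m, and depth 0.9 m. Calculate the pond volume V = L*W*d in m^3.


Base area = L * W = 26 * 98 = 2548 m^2
Volume = area * depth = 2548 * 0.9 = 2293.2 m^3

2293.2 m^3


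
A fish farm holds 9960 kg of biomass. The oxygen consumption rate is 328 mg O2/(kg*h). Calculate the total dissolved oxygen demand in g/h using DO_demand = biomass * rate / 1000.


Total O2 consumption (mg/h) = 9960 kg * 328 mg/(kg*h) = 3266880 mg/h
Convert to g/h: 3266880 / 1000 = 3266.88 g/h

3266.88 g/h


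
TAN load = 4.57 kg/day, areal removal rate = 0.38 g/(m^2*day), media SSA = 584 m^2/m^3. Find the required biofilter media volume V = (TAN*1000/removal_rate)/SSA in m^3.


A = 4.57*1000 / 0.38 = 12026.316 m^2
V = 12026.316 / 584 = 20.593

20.593 m^3


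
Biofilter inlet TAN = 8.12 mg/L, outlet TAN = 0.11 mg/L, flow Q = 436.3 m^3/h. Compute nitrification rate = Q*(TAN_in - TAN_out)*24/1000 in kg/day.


Concentration drop: TAN_in - TAN_out = 8.12 - 0.11 = 8.01 mg/L
Hourly TAN removed = Q * dTAN = 436.3 m^3/h * 8.01 mg/L = 3494.763 g/h  (m^3/h * mg/L = g/h)
Daily TAN removed = 3494.763 * 24 = 83874.312 g/day
Convert to kg/day: 83874.312 / 1000 = 83.874312 kg/day

83.874312 kg/day


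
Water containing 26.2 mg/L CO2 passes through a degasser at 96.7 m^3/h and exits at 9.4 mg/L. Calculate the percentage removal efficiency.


CO2_out / CO2_in = 9.4 / 26.2 = 0.35877863
Fraction remaining = 0.35877863
efficiency = (1 - 0.35877863) * 100 = 64.1221 %

64.1221 %


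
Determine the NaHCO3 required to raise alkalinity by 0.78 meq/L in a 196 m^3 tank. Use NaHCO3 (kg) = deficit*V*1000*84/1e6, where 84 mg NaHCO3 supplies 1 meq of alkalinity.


Tank volume in L = 196 m^3 * 1000 = 196000 L
Total meq required = 0.78 meq/L * 196000 L = 152880 meq
NaHCO3 mass = 152880 meq * 84 mg/meq / 1e6 = 12.8419 kg

12.8419 kg


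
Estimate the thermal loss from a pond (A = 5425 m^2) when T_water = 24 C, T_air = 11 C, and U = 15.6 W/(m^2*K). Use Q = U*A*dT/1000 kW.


Temperature difference dT = 24 - 11 = 13 K
Heat loss (W) = U * A * dT = 15.6 * 5425 * 13 = 1100190 W
Convert to kW: 1100190 / 1000 = 1100.19 kW

1100.19 kW


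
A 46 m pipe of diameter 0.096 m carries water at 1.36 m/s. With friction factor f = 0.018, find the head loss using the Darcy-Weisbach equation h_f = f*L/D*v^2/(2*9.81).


v^2 = 1.36^2 = 1.8496 m^2/s^2
L/D = 46/0.096 = 479.16667
h_f = f*(L/D)*v^2/(2g) = 0.018 * 479.16667 * 1.8496 / 19.62 = 0.813089 m

0.813089 m


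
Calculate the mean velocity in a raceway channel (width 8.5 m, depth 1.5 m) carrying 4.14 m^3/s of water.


Cross-sectional area = W * d = 8.5 * 1.5 = 12.75 m^2
Velocity = Q / A = 4.14 / 12.75 = 0.324706 m/s

0.324706 m/s


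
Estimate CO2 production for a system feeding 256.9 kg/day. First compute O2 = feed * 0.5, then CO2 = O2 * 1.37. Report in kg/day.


O2 = 256.9 * 0.5 = 128.45
CO2 = 128.45 * 1.37 = 175.9765

175.9765 kg/day


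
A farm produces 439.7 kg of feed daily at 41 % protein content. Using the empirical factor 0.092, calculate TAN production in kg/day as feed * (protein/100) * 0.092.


Protein in feed = 439.7 * 41/100 = 180.277 kg/day
TAN = protein * 0.092 = 180.277 * 0.092 = 16.585484 kg/day

16.585484 kg/day


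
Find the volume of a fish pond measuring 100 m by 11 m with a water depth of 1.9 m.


Base area = L * W = 100 * 11 = 1100 m^2
Volume = area * depth = 1100 * 1.9 = 2090 m^3

2090 m^3


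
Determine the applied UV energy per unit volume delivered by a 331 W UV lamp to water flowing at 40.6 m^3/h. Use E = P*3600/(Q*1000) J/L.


Energy delivered per hour = 331 W * 3600 s = 1191600 J/h
Volume treated per hour = 40.6 m^3/h * 1000 = 40600 L/h
dose = 1191600 / 40600 = 29.3498 J/L

29.3498 J/L


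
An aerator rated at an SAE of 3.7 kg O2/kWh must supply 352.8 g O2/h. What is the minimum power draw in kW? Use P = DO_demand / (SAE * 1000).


SAE in g O2/kWh = 3.7 * 1000 = 3700 g/kWh
P = DO_demand / SAE_g = 352.8 / 3700 = 0.0953514 kW

0.0953514 kW


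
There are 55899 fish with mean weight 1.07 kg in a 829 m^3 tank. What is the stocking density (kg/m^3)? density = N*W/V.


Total biomass = 55899 fish * 1.07 kg = 59811.93 kg
Density = total biomass / volume = 59811.93 / 829 = 72.1495 kg/m^3

72.1495 kg/m^3


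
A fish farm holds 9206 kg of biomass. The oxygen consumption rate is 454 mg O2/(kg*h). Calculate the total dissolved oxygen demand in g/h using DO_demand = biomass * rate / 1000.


Total O2 consumption (mg/h) = 9206 kg * 454 mg/(kg*h) = 4179524 mg/h
Convert to g/h: 4179524 / 1000 = 4179.524 g/h

4179.524 g/h


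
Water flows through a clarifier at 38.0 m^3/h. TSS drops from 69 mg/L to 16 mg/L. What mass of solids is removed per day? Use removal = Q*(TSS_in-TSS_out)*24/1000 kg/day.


Concentration drop: TSS_in - TSS_out = 69 - 16 = 53 mg/L
Hourly solids removed = Q * dTSS = 38.0 m^3/h * 53 mg/L = 2014 g/h  (m^3/h * mg/L = g/h)
Daily solids removed = 2014 * 24 = 48336 g/day
Convert g to kg: 48336 / 1000 = 48.336 kg/day

48.336 kg/day


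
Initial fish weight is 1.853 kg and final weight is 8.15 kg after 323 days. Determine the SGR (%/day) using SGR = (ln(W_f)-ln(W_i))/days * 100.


ln(W_f) = ln(8.15) = 2.0980179
ln(W_i) = ln(1.853) = 0.61680595
ln(W_f) - ln(W_i) = 2.0980179 - 0.61680595 = 1.4812119
SGR = 1.4812119 / 323 * 100 = 0.45858 %/day

0.45858 %/day


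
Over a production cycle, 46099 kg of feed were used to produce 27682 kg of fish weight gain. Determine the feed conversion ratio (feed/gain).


FCR = feed consumed / weight gained
FCR = 46099 kg / 27682 kg = 1.66531

1.66531


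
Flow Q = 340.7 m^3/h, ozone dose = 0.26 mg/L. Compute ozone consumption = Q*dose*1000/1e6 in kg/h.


O3 demand (mg/h) = Q * dose * 1000 = 340.7 * 0.26 * 1000 = 88582 mg/h
Convert mg to kg: 88582 / 1e6 = 0.088582 kg/h

0.088582 kg/h


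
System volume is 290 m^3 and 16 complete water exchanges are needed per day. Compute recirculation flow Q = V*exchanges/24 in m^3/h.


Daily recirculation volume = 290 m^3 * 16 = 4640 m^3/day
Flow rate Q = daily volume / 24 h = 4640 / 24 = 193.333 m^3/h

193.333 m^3/h


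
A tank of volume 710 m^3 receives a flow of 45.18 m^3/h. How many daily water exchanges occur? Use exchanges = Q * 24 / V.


Daily flow volume = 45.18 m^3/h * 24 h = 1084.32 m^3/day
Exchanges = daily flow / tank volume = 1084.32 / 710 = 1.52721 exchanges/day

1.52721 exchanges/day


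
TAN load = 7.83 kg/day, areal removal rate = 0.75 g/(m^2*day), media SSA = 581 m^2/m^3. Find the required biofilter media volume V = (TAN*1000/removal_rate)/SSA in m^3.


A = 7.83*1000 / 0.75 = 10440 m^2
V = 10440 / 581 = 17.969

17.969 m^3


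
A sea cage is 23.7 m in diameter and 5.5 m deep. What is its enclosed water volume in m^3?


r = d/2 = 23.7/2 = 11.85 m
Base area = pi*r^2 = pi*11.85^2 = 441.15029 m^2
Volume = 441.15029 * 5.5 = 2426.33 m^3

2426.33 m^3


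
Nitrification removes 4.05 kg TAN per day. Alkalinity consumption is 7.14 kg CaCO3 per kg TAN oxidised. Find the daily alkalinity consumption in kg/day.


Alkalinity factor: 7.14 kg CaCO3 consumed per kg TAN nitrified
alk = 4.05 kg TAN * 7.14 = 28.917 kg CaCO3/day

28.917 kg CaCO3/day


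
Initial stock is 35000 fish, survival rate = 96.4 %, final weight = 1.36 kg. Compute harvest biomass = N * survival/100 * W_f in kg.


Survivors = 35000 * 96.4/100 = 33740 fish
Harvest biomass = survivors * W_f = 33740 * 1.36 = 45886.4 kg

45886.4 kg


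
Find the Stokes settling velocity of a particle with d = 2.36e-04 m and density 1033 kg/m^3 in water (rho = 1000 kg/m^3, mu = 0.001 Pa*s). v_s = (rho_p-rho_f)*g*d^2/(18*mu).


Density difference: rho_p - rho_f = 1033 - 1000 = 33 kg/m^3
d^2 = (2.36e-04)^2 = 5.5696e-08 m^2
Numerator = (rho_p - rho_f) * g * d^2 = 33 * 9.81 * 5.5696e-08 = 1.8030466e-05
Denominator = 18 * mu = 18 * 0.001 = 0.018
v_s = 1.8030466e-05 / 0.018 = 0.00100169 m/s
Check: Re = rho_f * v_s * d / mu = 1000 * 0.00100169 * 2.36e-04 / 0.001 = 0.236 < 1, so Stokes' law applies.

0.00100169 m/s


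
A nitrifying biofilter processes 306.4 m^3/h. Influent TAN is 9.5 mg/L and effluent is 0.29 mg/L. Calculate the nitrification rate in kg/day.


Concentration drop: TAN_in - TAN_out = 9.5 - 0.29 = 9.21 mg/L
Hourly TAN removed = Q * dTAN = 306.4 m^3/h * 9.21 mg/L = 2821.944 g/h  (m^3/h * mg/L = g/h)
Daily TAN removed = 2821.944 * 24 = 67726.656 g/day
Convert to kg/day: 67726.656 / 1000 = 67.726656 kg/day

67.726656 kg/day


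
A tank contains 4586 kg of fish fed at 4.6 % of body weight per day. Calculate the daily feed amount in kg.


Feeding rate fraction = 4.6% / 100 = 0.046
Daily feed = 4586 kg * 0.046 = 210.956 kg/day

210.956 kg/day


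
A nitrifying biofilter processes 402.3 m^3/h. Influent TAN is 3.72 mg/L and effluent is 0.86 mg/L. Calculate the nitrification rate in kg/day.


Concentration drop: TAN_in - TAN_out = 3.72 - 0.86 = 2.86 mg/L
Hourly TAN removed = Q * dTAN = 402.3 m^3/h * 2.86 mg/L = 1150.578 g/h  (m^3/h * mg/L = g/h)
Daily TAN removed = 1150.578 * 24 = 27613.872 g/day
Convert to kg/day: 27613.872 / 1000 = 27.613872 kg/day

27.613872 kg/day


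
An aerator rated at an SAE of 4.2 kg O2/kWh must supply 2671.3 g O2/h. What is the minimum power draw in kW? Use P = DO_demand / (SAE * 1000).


SAE in g O2/kWh = 4.2 * 1000 = 4200 g/kWh
P = DO_demand / SAE_g = 2671.3 / 4200 = 0.636024 kW

0.636024 kW


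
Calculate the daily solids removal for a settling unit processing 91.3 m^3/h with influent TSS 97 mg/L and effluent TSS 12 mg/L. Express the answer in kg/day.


Concentration drop: TSS_in - TSS_out = 97 - 12 = 85 mg/L
Hourly solids removed = Q * dTSS = 91.3 m^3/h * 85 mg/L = 7760.5 g/h  (m^3/h * mg/L = g/h)
Daily solids removed = 7760.5 * 24 = 186252 g/day
Convert g to kg: 186252 / 1000 = 186.252 kg/day

186.252 kg/day


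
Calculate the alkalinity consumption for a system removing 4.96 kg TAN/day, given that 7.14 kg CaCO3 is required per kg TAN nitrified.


Alkalinity factor: 7.14 kg CaCO3 consumed per kg TAN nitrified
alk = 4.96 kg TAN * 7.14 = 35.4144 kg CaCO3/day

35.4144 kg CaCO3/day


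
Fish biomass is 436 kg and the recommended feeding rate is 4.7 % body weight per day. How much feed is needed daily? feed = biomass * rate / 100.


Feeding rate fraction = 4.7% / 100 = 0.047
Daily feed = 436 kg * 0.047 = 20.492 kg/day

20.492 kg/day


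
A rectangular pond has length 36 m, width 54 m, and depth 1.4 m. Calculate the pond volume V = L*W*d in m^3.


Base area = L * W = 36 * 54 = 1944 m^2
Volume = area * depth = 1944 * 1.4 = 2721.6 m^3

2721.6 m^3


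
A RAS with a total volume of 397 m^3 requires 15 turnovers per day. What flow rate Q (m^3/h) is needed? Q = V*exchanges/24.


Daily recirculation volume = 397 m^3 * 15 = 5955 m^3/day
Flow rate Q = daily volume / 24 h = 5955 / 24 = 248.125 m^3/h

248.125 m^3/h


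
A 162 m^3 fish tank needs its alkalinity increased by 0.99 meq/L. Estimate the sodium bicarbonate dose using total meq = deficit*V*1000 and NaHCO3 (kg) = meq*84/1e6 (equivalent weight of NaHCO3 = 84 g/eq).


Tank volume in L = 162 m^3 * 1000 = 162000 L
Total meq required = 0.99 meq/L * 162000 L = 160380 meq
NaHCO3 mass = 160380 meq * 84 mg/meq / 1e6 = 13.4719 kg

13.4719 kg


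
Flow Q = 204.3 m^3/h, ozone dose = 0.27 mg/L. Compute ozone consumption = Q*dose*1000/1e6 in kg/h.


O3 demand (mg/h) = Q * dose * 1000 = 204.3 * 0.27 * 1000 = 55161 mg/h
Convert mg to kg: 55161 / 1e6 = 0.055161 kg/h

0.055161 kg/h


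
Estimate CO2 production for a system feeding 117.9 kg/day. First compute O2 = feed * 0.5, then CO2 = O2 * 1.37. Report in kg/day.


O2 = 117.9 * 0.5 = 58.95
CO2 = 58.95 * 1.37 = 80.7615

80.7615 kg/day


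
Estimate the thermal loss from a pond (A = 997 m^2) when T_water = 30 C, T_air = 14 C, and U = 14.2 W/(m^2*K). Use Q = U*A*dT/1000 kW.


Temperature difference dT = 30 - 14 = 16 K
Heat loss (W) = U * A * dT = 14.2 * 997 * 16 = 226518.4 W
Convert to kW: 226518.4 / 1000 = 226.5184 kW

226.5184 kW


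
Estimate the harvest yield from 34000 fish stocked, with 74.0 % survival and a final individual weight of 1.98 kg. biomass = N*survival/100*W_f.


Survivors = 34000 * 74.0/100 = 25160 fish
Harvest biomass = survivors * W_f = 25160 * 1.98 = 49816.8 kg

49816.8 kg


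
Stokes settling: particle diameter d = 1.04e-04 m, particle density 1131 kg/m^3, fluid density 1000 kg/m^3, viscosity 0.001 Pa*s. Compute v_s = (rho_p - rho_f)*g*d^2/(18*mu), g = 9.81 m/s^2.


Density difference: rho_p - rho_f = 1131 - 1000 = 131 kg/m^3
d^2 = (1.04e-04)^2 = 1.0816e-08 m^2
Numerator = (rho_p - rho_f) * g * d^2 = 131 * 9.81 * 1.0816e-08 = 1.389975e-05
Denominator = 18 * mu = 18 * 0.001 = 0.018
v_s = 1.389975e-05 / 0.018 = 7.72208e-04 m/s
Check: Re = rho_f * v_s * d / mu = 1000 * 7.72208e-04 * 1.04e-04 / 0.001 = 0.0803 < 1, so Stokes' law applies.

7.72208e-04 m/s


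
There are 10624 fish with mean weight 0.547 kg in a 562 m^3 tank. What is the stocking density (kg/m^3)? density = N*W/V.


Total biomass = 10624 fish * 0.547 kg = 5811.328 kg
Density = total biomass / volume = 5811.328 / 562 = 10.3404 kg/m^3

10.3404 kg/m^3


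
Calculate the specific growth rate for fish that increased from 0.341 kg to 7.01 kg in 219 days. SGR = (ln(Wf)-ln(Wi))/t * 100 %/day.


ln(W_f) = ln(7.01) = 1.9473377
ln(W_i) = ln(0.341) = -1.0758728
ln(W_f) - ln(W_i) = 1.9473377 - -1.0758728 = 3.0232105
SGR = 3.0232105 / 219 * 100 = 1.38046 %/day

1.38046 %/day


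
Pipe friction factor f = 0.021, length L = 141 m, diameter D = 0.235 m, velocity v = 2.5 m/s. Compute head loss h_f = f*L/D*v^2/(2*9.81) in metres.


v^2 = 2.5^2 = 6.25 m^2/s^2
L/D = 141/0.235 = 600
h_f = f*(L/D)*v^2/(2g) = 0.021 * 600 * 6.25 / 19.62 = 4.01376 m

4.01376 m


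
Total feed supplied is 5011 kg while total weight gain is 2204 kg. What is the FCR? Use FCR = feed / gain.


FCR = feed consumed / weight gained
FCR = 5011 kg / 2204 kg = 2.27359

2.27359


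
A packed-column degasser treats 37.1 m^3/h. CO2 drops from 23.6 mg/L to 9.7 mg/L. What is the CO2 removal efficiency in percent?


CO2_out / CO2_in = 9.7 / 23.6 = 0.41101695
Fraction remaining = 0.41101695
efficiency = (1 - 0.41101695) * 100 = 58.8983 %

58.8983 %


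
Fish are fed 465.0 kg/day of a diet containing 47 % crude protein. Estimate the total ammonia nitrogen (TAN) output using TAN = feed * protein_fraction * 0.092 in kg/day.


Protein in feed = 465.0 * 47/100 = 218.55 kg/day
TAN = protein * 0.092 = 218.55 * 0.092 = 20.1066 kg/day

20.1066 kg/day


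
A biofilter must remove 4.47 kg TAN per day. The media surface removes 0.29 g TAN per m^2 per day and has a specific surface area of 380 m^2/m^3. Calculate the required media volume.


A = 4.47*1000 / 0.29 = 15413.793 m^2
V = 15413.793 / 380 = 40.5626

40.5626 m^3


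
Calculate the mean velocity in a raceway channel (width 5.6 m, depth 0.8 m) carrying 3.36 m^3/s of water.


Cross-sectional area = W * d = 5.6 * 0.8 = 4.48 m^2
Velocity = Q / A = 3.36 / 4.48 = 0.75 m/s

0.75 m/s


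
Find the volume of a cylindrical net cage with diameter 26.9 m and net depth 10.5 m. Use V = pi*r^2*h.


r = d/2 = 26.9/2 = 13.45 m
Base area = pi*r^2 = pi*13.45^2 = 568.32197 m^2
Volume = 568.32197 * 10.5 = 5967.38 m^3

5967.38 m^3


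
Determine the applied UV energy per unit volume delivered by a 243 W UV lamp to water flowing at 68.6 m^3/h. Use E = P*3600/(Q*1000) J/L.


Energy delivered per hour = 243 W * 3600 s = 874800 J/h
Volume treated per hour = 68.6 m^3/h * 1000 = 68600 L/h
dose = 874800 / 68600 = 12.7522 J/L

12.7522 J/L


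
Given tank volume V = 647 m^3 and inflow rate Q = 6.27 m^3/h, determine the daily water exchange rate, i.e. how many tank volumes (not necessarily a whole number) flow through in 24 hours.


Daily flow volume = 6.27 m^3/h * 24 h = 150.48 m^3/day
Exchanges = daily flow / tank volume = 150.48 / 647 = 0.232581 exchanges/day

0.232581 exchanges/day


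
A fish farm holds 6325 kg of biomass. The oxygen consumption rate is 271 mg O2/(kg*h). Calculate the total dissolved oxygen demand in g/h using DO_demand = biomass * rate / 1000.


Total O2 consumption (mg/h) = 6325 kg * 271 mg/(kg*h) = 1714075 mg/h
Convert to g/h: 1714075 / 1000 = 1714.075 g/h

1714.075 g/h


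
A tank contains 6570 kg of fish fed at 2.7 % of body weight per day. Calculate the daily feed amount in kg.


Feeding rate fraction = 2.7% / 100 = 0.027
Daily feed = 6570 kg * 0.027 = 177.39 kg/day

177.39 kg/day


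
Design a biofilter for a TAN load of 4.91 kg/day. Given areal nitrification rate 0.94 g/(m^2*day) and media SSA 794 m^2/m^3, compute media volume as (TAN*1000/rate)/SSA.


A = 4.91*1000 / 0.94 = 5223.4043 m^2
V = 5223.4043 / 794 = 6.57859

6.57859 m^3


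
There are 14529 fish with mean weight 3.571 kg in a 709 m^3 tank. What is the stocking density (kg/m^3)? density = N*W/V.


Total biomass = 14529 fish * 3.571 kg = 51883.059 kg
Density = total biomass / volume = 51883.059 / 709 = 73.1778 kg/m^3

73.1778 kg/m^3


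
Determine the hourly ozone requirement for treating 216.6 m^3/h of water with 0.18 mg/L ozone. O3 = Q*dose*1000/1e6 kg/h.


O3 demand (mg/h) = Q * dose * 1000 = 216.6 * 0.18 * 1000 = 38988 mg/h
Convert mg to kg: 38988 / 1e6 = 0.038988 kg/h

0.038988 kg/h


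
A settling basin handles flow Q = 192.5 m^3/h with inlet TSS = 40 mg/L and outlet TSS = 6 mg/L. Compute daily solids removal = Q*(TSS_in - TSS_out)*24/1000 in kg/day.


Concentration drop: TSS_in - TSS_out = 40 - 6 = 34 mg/L
Hourly solids removed = Q * dTSS = 192.5 m^3/h * 34 mg/L = 6545 g/h  (m^3/h * mg/L = g/h)
Daily solids removed = 6545 * 24 = 157080 g/day
Convert g to kg: 157080 / 1000 = 157.08 kg/day

157.08 kg/day


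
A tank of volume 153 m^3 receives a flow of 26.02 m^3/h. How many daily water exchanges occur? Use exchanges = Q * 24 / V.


Daily flow volume = 26.02 m^3/h * 24 h = 624.48 m^3/day
Exchanges = daily flow / tank volume = 624.48 / 153 = 4.08157 exchanges/day

4.08157 exchanges/day


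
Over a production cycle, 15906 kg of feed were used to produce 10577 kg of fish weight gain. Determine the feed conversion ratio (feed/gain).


FCR = feed consumed / weight gained
FCR = 15906 kg / 10577 kg = 1.50383

1.50383


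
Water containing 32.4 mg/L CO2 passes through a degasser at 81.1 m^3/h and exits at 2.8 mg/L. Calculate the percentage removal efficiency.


CO2_out / CO2_in = 2.8 / 32.4 = 0.086419753
Fraction remaining = 0.086419753
efficiency = (1 - 0.086419753) * 100 = 91.358 %

91.358 %


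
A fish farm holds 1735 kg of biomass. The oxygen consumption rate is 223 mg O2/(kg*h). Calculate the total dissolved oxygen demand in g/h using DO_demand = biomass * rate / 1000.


Total O2 consumption (mg/h) = 1735 kg * 223 mg/(kg*h) = 386905 mg/h
Convert to g/h: 386905 / 1000 = 386.905 g/h

386.905 g/h


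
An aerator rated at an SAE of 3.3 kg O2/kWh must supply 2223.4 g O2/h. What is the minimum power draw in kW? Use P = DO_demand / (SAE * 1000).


SAE in g O2/kWh = 3.3 * 1000 = 3300 g/kWh
P = DO_demand / SAE_g = 2223.4 / 3300 = 0.673758 kW

0.673758 kW


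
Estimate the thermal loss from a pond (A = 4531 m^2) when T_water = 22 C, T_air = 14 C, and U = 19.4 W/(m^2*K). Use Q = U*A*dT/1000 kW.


Temperature difference dT = 22 - 14 = 8 K
Heat loss (W) = U * A * dT = 19.4 * 4531 * 8 = 703211.2 W
Convert to kW: 703211.2 / 1000 = 703.2112 kW

703.2112 kW


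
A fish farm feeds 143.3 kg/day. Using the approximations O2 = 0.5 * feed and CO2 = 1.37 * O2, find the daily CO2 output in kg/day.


O2 = 143.3 * 0.5 = 71.65
CO2 = 71.65 * 1.37 = 98.1605

98.1605 kg/day


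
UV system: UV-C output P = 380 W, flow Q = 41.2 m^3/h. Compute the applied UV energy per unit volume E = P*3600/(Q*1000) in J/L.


Energy delivered per hour = 380 W * 3600 s = 1368000 J/h
Volume treated per hour = 41.2 m^3/h * 1000 = 41200 L/h
dose = 1368000 / 41200 = 33.2039 J/L

33.2039 J/L


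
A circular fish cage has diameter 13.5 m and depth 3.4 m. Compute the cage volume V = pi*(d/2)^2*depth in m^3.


r = d/2 = 13.5/2 = 6.75 m
Base area = pi*r^2 = pi*6.75^2 = 143.13882 m^2
Volume = 143.13882 * 3.4 = 486.672 m^3

486.672 m^3


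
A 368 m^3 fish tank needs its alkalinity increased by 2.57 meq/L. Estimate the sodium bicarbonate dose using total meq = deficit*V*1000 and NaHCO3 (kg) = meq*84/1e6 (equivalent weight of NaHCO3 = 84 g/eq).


Tank volume in L = 368 m^3 * 1000 = 368000 L
Total meq required = 2.57 meq/L * 368000 L = 945760 meq
NaHCO3 mass = 945760 meq * 84 mg/meq / 1e6 = 79.4438 kg

79.4438 kg


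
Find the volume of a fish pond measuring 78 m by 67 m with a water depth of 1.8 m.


Base area = L * W = 78 * 67 = 5226 m^2
Volume = area * depth = 5226 * 1.8 = 9406.8 m^3

9406.8 m^3


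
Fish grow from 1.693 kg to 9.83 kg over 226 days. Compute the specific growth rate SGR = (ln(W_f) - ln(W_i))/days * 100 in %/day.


ln(W_f) = ln(9.83) = 2.2854389
ln(W_i) = ln(1.693) = 0.5265021
ln(W_f) - ln(W_i) = 2.2854389 - 0.5265021 = 1.7589368
SGR = 1.7589368 / 226 * 100 = 0.778291 %/day

0.778291 %/day


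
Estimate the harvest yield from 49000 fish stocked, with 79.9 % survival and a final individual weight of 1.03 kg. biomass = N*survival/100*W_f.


Survivors = 49000 * 79.9/100 = 39151 fish
Harvest biomass = survivors * W_f = 39151 * 1.03 = 40325.53 kg

40325.53 kg


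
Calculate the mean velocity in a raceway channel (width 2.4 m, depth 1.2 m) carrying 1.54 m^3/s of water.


Cross-sectional area = W * d = 2.4 * 1.2 = 2.88 m^2
Velocity = Q / A = 1.54 / 2.88 = 0.534722 m/s

0.534722 m/s


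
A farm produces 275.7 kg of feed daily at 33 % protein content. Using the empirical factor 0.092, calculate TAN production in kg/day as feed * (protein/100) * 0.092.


Protein in feed = 275.7 * 33/100 = 90.981 kg/day
TAN = protein * 0.092 = 90.981 * 0.092 = 8.370252 kg/day

8.370252 kg/day


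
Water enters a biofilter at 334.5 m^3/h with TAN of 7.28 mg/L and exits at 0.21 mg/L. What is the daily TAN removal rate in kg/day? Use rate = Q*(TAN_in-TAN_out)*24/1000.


Concentration drop: TAN_in - TAN_out = 7.28 - 0.21 = 7.07 mg/L
Hourly TAN removed = Q * dTAN = 334.5 m^3/h * 7.07 mg/L = 2364.915 g/h  (m^3/h * mg/L = g/h)
Daily TAN removed = 2364.915 * 24 = 56757.96 g/day
Convert to kg/day: 56757.96 / 1000 = 56.75796 kg/day

56.75796 kg/day


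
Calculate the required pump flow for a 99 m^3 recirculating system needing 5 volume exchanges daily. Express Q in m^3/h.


Daily recirculation volume = 99 m^3 * 5 = 495 m^3/day
Flow rate Q = daily volume / 24 h = 495 / 24 = 20.625 m^3/h

20.625 m^3/h


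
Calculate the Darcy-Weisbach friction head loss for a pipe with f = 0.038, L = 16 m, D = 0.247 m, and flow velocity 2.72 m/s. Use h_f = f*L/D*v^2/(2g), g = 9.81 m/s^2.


v^2 = 2.72^2 = 7.3984 m^2/s^2
L/D = 16/0.247 = 64.777328
h_f = f*(L/D)*v^2/(2g) = 0.038 * 64.777328 * 7.3984 / 19.62 = 0.928208 m

0.928208 m


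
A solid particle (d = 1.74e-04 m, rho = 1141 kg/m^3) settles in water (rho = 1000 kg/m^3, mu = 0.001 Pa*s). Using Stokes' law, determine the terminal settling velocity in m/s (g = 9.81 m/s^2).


Density difference: rho_p - rho_f = 1141 - 1000 = 141 kg/m^3
d^2 = (1.74e-04)^2 = 3.0276e-08 m^2
Numerator = (rho_p - rho_f) * g * d^2 = 141 * 9.81 * 3.0276e-08 = 4.1878066e-05
Denominator = 18 * mu = 18 * 0.001 = 0.018
v_s = 4.1878066e-05 / 0.018 = 0.00232656 m/s
Check: Re = rho_f * v_s * d / mu = 1000 * 0.00232656 * 1.74e-04 / 0.001 = 0.405 < 1, so Stokes' law applies.

0.00232656 m/s


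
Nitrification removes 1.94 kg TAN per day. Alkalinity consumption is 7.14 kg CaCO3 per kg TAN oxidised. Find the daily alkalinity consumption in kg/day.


Alkalinity factor: 7.14 kg CaCO3 consumed per kg TAN nitrified
alk = 1.94 kg TAN * 7.14 = 13.8516 kg CaCO3/day

13.8516 kg CaCO3/day


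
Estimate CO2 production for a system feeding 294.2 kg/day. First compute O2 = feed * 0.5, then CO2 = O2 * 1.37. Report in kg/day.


O2 = 294.2 * 0.5 = 147.1
CO2 = 147.1 * 1.37 = 201.527

201.527 kg/day


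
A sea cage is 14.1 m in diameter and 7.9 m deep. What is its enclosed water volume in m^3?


r = d/2 = 14.1/2 = 7.05 m
Base area = pi*r^2 = pi*7.05^2 = 156.14501 m^2
Volume = 156.14501 * 7.9 = 1233.55 m^3

1233.55 m^3


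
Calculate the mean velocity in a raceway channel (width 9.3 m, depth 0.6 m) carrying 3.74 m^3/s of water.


Cross-sectional area = W * d = 9.3 * 0.6 = 5.58 m^2
Velocity = Q / A = 3.74 / 5.58 = 0.670251 m/s

0.670251 m/s


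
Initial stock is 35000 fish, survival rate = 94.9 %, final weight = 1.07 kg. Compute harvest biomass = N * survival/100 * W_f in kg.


Survivors = 35000 * 94.9/100 = 33215 fish
Harvest biomass = survivors * W_f = 33215 * 1.07 = 35540.05 kg

35540.05 kg


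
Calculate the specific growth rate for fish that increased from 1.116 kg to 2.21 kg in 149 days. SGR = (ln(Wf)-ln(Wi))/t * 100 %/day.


ln(W_f) = ln(2.21) = 0.79299252
ln(W_i) = ln(1.116) = 0.10975086
ln(W_f) - ln(W_i) = 0.79299252 - 0.10975086 = 0.68324166
SGR = 0.68324166 / 149 * 100 = 0.458551 %/day

0.458551 %/day


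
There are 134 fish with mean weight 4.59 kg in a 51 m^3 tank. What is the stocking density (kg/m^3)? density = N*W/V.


Total biomass = 134 fish * 4.59 kg = 615.06 kg
Density = total biomass / volume = 615.06 / 51 = 12.06 kg/m^3

12.06 kg/m^3


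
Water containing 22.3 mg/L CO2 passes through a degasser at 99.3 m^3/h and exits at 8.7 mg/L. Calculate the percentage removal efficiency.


CO2_out / CO2_in = 8.7 / 22.3 = 0.39013453
Fraction remaining = 0.39013453
efficiency = (1 - 0.39013453) * 100 = 60.9865 %

60.9865 %


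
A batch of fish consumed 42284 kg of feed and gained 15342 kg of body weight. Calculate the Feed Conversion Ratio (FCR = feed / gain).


FCR = feed consumed / weight gained
FCR = 42284 kg / 15342 kg = 2.75609

2.75609


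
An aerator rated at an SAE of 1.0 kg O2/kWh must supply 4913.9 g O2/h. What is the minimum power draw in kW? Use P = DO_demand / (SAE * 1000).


SAE in g O2/kWh = 1.0 * 1000 = 1000 g/kWh
P = DO_demand / SAE_g = 4913.9 / 1000 = 4.9139 kW

4.9139 kW


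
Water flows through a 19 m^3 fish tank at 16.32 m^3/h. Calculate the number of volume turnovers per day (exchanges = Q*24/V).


Daily flow volume = 16.32 m^3/h * 24 h = 391.68 m^3/day
Exchanges = daily flow / tank volume = 391.68 / 19 = 20.6147 exchanges/day

20.6147 exchanges/day


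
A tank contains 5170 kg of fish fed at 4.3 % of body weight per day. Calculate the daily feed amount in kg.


Feeding rate fraction = 4.3% / 100 = 0.043
Daily feed = 5170 kg * 0.043 = 222.31 kg/day

222.31 kg/day


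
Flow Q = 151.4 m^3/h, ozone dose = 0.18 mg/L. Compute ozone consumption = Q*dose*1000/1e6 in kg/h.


O3 demand (mg/h) = Q * dose * 1000 = 151.4 * 0.18 * 1000 = 27252 mg/h
Convert mg to kg: 27252 / 1e6 = 0.027252 kg/h

0.027252 kg/h


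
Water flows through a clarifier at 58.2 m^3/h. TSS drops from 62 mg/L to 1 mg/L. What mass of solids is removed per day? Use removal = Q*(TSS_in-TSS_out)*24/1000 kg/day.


Concentration drop: TSS_in - TSS_out = 62 - 1 = 61 mg/L
Hourly solids removed = Q * dTSS = 58.2 m^3/h * 61 mg/L = 3550.2 g/h  (m^3/h * mg/L = g/h)
Daily solids removed = 3550.2 * 24 = 85204.8 g/day
Convert g to kg: 85204.8 / 1000 = 85.2048 kg/day

85.2048 kg/day


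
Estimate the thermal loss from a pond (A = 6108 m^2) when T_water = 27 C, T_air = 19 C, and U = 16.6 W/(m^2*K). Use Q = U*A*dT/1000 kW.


Temperature difference dT = 27 - 19 = 8 K
Heat loss (W) = U * A * dT = 16.6 * 6108 * 8 = 811142.4 W
Convert to kW: 811142.4 / 1000 = 811.1424 kW

811.1424 kW


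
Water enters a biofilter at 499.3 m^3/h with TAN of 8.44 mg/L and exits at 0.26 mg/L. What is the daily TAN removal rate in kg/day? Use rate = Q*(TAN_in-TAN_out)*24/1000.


Concentration drop: TAN_in - TAN_out = 8.44 - 0.26 = 8.18 mg/L
Hourly TAN removed = Q * dTAN = 499.3 m^3/h * 8.18 mg/L = 4084.274 g/h  (m^3/h * mg/L = g/h)
Daily TAN removed = 4084.274 * 24 = 98022.576 g/day
Convert to kg/day: 98022.576 / 1000 = 98.022576 kg/day

98.022576 kg/day
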